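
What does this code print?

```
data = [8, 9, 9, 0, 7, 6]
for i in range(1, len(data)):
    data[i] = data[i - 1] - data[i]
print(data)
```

i=1: data[1] = 8-9 = -1 → [8, -1, 9, 0, 7, 6]
i=2: data[2] = (-1)-9 = -10 → [8, -1, -10, 0, 7, 6]
i=3: data[3] = (-10)-0 = -10 → [8, -1, -10, -10, 7, 6]
i=4: data[4] = (-10)-7 = -17 → [8, -1, -10, -10, -17, 6]
i=5: data[5] = (-17)-6 = -23 → [8, -1, -10, -10, -17, -23]

[8, -1, -10, -10, -17, -23]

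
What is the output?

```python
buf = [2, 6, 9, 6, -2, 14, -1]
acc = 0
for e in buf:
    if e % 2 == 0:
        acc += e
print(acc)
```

e=2: even, acc = 0+2 = 2
e=6: even, acc = 2+6 = 8
e=9: not even
e=6: even, acc = 8+6 = 14
e=-2: even, acc = 14+(-2) = 12
e=14: even, acc = 12+14 = 26
e=-1: not even

26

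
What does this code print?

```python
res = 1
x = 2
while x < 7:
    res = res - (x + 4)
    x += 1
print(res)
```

x=2: res = 1-6 = -5
x=3: res = (-5)-7 = -12
x=4: res = (-12)-8 = -20
x=5: res = (-20)-9 = -29
x=6: res = (-29)-10 = -39

-39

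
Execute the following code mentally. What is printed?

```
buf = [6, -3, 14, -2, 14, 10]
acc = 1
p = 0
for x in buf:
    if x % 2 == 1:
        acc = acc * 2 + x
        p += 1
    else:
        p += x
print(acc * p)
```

x=6: not odd; p=6
x=-3: odd, acc = 1*2+(-3) = -1; p=7
x=14: not odd; p=21
x=-2: not odd; p=19
x=14: not odd; p=33
x=10: not odd; p=43
acc*p = (-1)*43 = -43

-43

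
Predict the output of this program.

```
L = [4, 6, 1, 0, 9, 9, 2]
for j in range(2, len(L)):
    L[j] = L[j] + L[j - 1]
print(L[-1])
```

27

j=2: L[2] = 1+6 = 7 → [4, 6, 7, 0, 9, 9, 2]
j=3: L[3] = 0+7 = 7 → [4, 6, 7, 7, 9, 9, 2]
j=4: L[4] = 9+7 = 16 → [4, 6, 7, 7, 16, 9, 2]
j=5: L[5] = 9+16 = 25 → [4, 6, 7, 7, 16, 25, 2]
j=6: L[6] = 2+25 = 27 → [4, 6, 7, 7, 16, 25, 27]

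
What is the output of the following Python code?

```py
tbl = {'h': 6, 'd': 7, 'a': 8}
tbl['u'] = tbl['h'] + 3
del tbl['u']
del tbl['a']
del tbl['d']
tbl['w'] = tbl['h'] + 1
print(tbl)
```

tbl['u'] = tbl['h']+3 = 9 → {'h': 6, 'd': 7, 'a': 8, 'u': 9}
del 'u' → {'h': 6, 'd': 7, 'a': 8}
del 'a' → {'h': 6, 'd': 7}
del 'd' → {'h': 6}
tbl['w'] = tbl['h']+1 = 7 → {'h': 6, 'w': 7}

{'h': 6, 'w': 7}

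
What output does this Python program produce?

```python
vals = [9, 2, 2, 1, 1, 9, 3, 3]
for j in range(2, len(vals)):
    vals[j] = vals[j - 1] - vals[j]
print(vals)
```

j=2: vals[2] = 2-2 = 0 → [9, 2, 0, 1, 1, 9, 3, 3]
j=3: vals[3] = 0-1 = -1 → [9, 2, 0, -1, 1, 9, 3, 3]
j=4: vals[4] = (-1)-1 = -2 → [9, 2, 0, -1, -2, 9, 3, 3]
j=5: vals[5] = (-2)-9 = -11 → [9, 2, 0, -1, -2, -11, 3, 3]
j=6: vals[6] = (-11)-3 = -14 → [9, 2, 0, -1, -2, -11, -14, 3]
j=7: vals[7] = (-14)-3 = -17 → [9, 2, 0, -1, -2, -11, -14, -17]

[9, 2, 0, -1, -2, -11, -14, -17]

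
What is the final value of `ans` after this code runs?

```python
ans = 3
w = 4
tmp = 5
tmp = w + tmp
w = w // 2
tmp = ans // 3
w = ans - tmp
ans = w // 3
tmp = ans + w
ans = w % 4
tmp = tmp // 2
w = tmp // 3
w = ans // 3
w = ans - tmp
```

tmp = 4+5 = 9
w = 4//2 = 2
tmp = 3//3 = 1
w = 3-1 = 2
ans = 2//3 = 0
tmp = 0+2 = 2
ans = 2%4 = 2
tmp = 2//2 = 1
w = 1//3 = 0
w = 2//3 = 0
w = 2-1 = 1

2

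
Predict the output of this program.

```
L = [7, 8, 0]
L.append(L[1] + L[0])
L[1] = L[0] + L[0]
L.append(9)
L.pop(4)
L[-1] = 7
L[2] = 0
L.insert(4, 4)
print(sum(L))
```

append L[1]+L[0] = 8+7 = 15 → [7, 8, 0, 15]
L[1] = L[0]+L[0] = 7+7 = 14 → [7, 14, 0, 15]
append 9 → [7, 14, 0, 15, 9]
pop(4) removes 9 → [7, 14, 0, 15]
L[-1] = 7 → [7, 14, 0, 7]
L[2] = 0 → [7, 14, 0, 7]
insert 4 at 4 → [7, 14, 0, 7, 4]
sum = 32

32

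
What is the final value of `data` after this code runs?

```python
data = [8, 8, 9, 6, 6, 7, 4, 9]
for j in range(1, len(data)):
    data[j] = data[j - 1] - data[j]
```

j=1: data[1] = 8-8 = 0 → [8, 0, 9, 6, 6, 7, 4, 9]
j=2: data[2] = 0-9 = -9 → [8, 0, -9, 6, 6, 7, 4, 9]
j=3: data[3] = (-9)-6 = -15 → [8, 0, -9, -15, 6, 7, 4, 9]
j=4: data[4] = (-15)-6 = -21 → [8, 0, -9, -15, -21, 7, 4, 9]
j=5: data[5] = (-21)-7 = -28 → [8, 0, -9, -15, -21, -28, 4, 9]
j=6: data[6] = (-28)-4 = -32 → [8, 0, -9, -15, -21, -28, -32, 9]
j=7: data[7] = (-32)-9 = -41 → [8, 0, -9, -15, -21, -28, -32, -41]

[8, 0, -9, -15, -21, -28, -32, -41]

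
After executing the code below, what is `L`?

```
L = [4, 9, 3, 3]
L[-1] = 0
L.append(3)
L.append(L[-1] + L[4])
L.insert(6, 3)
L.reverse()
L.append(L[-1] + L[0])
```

[3, 6, 3, 0, 3, 9, 4, 7]

L[-1] = 0 → [4, 9, 3, 0]
append 3 → [4, 9, 3, 0, 3]
append L[-1]+L[4] = 3+3 = 6 → [4, 9, 3, 0, 3, 6]
insert 3 at 6 → [4, 9, 3, 0, 3, 6, 3]
reverse → [3, 6, 3, 0, 3, 9, 4]
append L[-1]+L[0] = 4+3 = 7 → [3, 6, 3, 0, 3, 9, 4, 7]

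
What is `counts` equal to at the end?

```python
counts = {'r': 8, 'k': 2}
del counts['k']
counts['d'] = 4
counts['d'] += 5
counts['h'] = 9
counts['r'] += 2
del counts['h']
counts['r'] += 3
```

{'r': 13, 'd': 9}

del 'k' → {'r': 8}
counts['d'] = 4 → {'r': 8, 'd': 4}
counts['d'] = 4+5 = 9 → {'r': 8, 'd': 9}
counts['h'] = 9 → {'r': 8, 'd': 9, 'h': 9}
counts['r'] = 8+2 = 10 → {'r': 10, 'd': 9, 'h': 9}
del 'h' → {'r': 10, 'd': 9}
counts['r'] = 10+3 = 13 → {'r': 13, 'd': 9}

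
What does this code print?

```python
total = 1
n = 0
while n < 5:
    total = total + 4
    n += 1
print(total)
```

n=0: total = 1+4 = 5
n=1: total = 5+4 = 9
n=2: total = 9+4 = 13
n=3: total = 13+4 = 17
n=4: total = 17+4 = 21

21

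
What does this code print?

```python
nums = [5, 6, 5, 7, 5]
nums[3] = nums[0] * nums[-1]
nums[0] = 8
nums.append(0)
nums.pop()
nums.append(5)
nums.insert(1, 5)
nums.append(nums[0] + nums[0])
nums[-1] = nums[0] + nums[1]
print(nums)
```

nums[3] = nums[0]*nums[-1] = 5*5 = 25 → [5, 6, 5, 25, 5]
nums[0] = 8 → [8, 6, 5, 25, 5]
append 0 → [8, 6, 5, 25, 5, 0]
pop() removes 0 → [8, 6, 5, 25, 5]
append 5 → [8, 6, 5, 25, 5, 5]
insert 5 at 1 → [8, 5, 6, 5, 25, 5, 5]
append nums[0]+nums[0] = 8+8 = 16 → [8, 5, 6, 5, 25, 5, 5, 16]
nums[-1] = nums[0]+nums[1] = 8+5 = 13 → [8, 5, 6, 5, 25, 5, 5, 13]

[8, 5, 6, 5, 25, 5, 5, 13]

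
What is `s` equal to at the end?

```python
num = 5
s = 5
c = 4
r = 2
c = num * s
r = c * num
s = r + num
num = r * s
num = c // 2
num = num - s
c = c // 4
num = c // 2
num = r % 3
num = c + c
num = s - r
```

c = 5*5 = 25
r = 25*5 = 125
s = 125+5 = 130
num = 125*130 = 16250
num = 25//2 = 12
num = 12-130 = -118
c = 25//4 = 6
num = 6//2 = 3
num = 125%3 = 2
num = 6+6 = 12
num = 130-125 = 5

130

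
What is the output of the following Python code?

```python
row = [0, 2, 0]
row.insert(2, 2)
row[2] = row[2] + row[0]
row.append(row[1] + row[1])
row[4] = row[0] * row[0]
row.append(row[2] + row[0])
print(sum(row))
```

insert 2 at 2 → [0, 2, 2, 0]
row[2] = row[2]+row[0] = 2+0 = 2 → [0, 2, 2, 0]
append row[1]+row[1] = 2+2 = 4 → [0, 2, 2, 0, 4]
row[4] = row[0]*row[0] = 0*0 = 0 → [0, 2, 2, 0, 0]
append row[2]+row[0] = 2+0 = 2 → [0, 2, 2, 0, 0, 2]
sum = 6

6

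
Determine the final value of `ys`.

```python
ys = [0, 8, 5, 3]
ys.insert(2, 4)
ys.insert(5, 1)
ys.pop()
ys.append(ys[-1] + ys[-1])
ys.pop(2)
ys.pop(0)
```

insert 4 at 2 → [0, 8, 4, 5, 3]
insert 1 at 5 → [0, 8, 4, 5, 3, 1]
pop() removes 1 → [0, 8, 4, 5, 3]
append ys[-1]+ys[-1] = 3+3 = 6 → [0, 8, 4, 5, 3, 6]
pop(2) removes 4 → [0, 8, 5, 3, 6]
pop(0) removes 0 → [8, 5, 3, 6]

[8, 5, 3, 6]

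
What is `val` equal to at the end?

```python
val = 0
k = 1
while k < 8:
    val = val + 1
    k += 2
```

k=1: val = 0+1 = 1
k=3: val = 1+1 = 2
k=5: val = 2+1 = 3
k=7: val = 3+1 = 4

4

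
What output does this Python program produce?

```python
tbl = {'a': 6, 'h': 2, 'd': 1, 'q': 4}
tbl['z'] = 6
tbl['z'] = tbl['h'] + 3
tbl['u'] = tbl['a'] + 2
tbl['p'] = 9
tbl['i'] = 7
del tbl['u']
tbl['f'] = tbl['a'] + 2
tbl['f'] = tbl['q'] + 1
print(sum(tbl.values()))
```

39

tbl['z'] = 6 → {'a': 6, 'h': 2, 'd': 1, 'q': 4, 'z': 6}
tbl['z'] = tbl['h']+3 = 5 → {'a': 6, 'h': 2, 'd': 1, 'q': 4, 'z': 5}
tbl['u'] = tbl['a']+2 = 8 → {'a': 6, 'h': 2, 'd': 1, 'q': 4, 'z': 5, 'u': 8}
tbl['p'] = 9 → {'a': 6, 'h': 2, 'd': 1, 'q': 4, 'z': 5, 'u': 8, 'p': 9}
tbl['i'] = 7 → {'a': 6, 'h': 2, 'd': 1, 'q': 4, 'z': 5, 'u': 8, 'p': 9, 'i': 7}
del 'u' → {'a': 6, 'h': 2, 'd': 1, 'q': 4, 'z': 5, 'p': 9, 'i': 7}
tbl['f'] = tbl['a']+2 = 8 → {'a': 6, 'h': 2, 'd': 1, 'q': 4, 'z': 5, 'p': 9, 'i': 7, 'f': 8}
tbl['f'] = tbl['q']+1 = 5 → {'a': 6, 'h': 2, 'd': 1, 'q': 4, 'z': 5, 'p': 9, 'i': 7, 'f': 5}
sum of values = 39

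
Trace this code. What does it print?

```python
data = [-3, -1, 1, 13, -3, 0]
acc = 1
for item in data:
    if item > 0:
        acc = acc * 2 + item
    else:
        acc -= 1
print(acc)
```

item=-3: not >0, acc = 1-1 = 0
item=-1: not >0, acc = 0-1 = -1
item=1: >0, acc = (-1)*2+1 = -1
item=13: >0, acc = (-1)*2+13 = 11
item=-3: not >0, acc = 11-1 = 10
item=0: not >0, acc = 10-1 = 9

9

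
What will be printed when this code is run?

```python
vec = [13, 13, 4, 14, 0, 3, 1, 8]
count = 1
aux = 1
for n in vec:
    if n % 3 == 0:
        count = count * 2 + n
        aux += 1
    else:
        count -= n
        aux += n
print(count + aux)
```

-122

n=13: not %3==0, count = 1-13 = -12; aux=14
n=13: not %3==0, count = (-12)-13 = -25; aux=27
n=4: not %3==0, count = (-25)-4 = -29; aux=31
n=14: not %3==0, count = (-29)-14 = -43; aux=45
n=0: %3==0, count = (-43)*2+0 = -86; aux=46
n=3: %3==0, count = (-86)*2+3 = -169; aux=47
n=1: not %3==0, count = (-169)-1 = -170; aux=48
n=8: not %3==0, count = (-170)-8 = -178; aux=56
count+aux = (-178)+56 = -122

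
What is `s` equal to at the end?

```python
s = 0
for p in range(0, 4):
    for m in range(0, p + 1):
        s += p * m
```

25

p=0,m=0: s = 0+0 = 0
p=1,m=0: s = 0+0 = 0
p=1,m=1: s = 0+1 = 1
p=2,m=0: s = 1+0 = 1
p=2,m=1: s = 1+2 = 3
p=2,m=2: s = 3+4 = 7
p=3,m=0: s = 7+0 = 7
p=3,m=1: s = 7+3 = 10
p=3,m=2: s = 10+6 = 16
p=3,m=3: s = 16+9 = 25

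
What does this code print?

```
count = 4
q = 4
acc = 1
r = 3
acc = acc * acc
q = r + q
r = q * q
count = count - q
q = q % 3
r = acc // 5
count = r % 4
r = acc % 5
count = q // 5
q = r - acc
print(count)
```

0

acc = 1*1 = 1
q = 3+4 = 7
r = 7*7 = 49
count = 4-7 = -3
q = 7%3 = 1
r = 1//5 = 0
count = 0%4 = 0
r = 1%5 = 1
count = 1//5 = 0
q = 1-1 = 0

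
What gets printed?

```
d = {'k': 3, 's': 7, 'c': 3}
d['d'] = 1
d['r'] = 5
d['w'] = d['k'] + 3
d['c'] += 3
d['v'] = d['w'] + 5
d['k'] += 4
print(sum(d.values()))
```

d['d'] = 1 → {'k': 3, 's': 7, 'c': 3, 'd': 1}
d['r'] = 5 → {'k': 3, 's': 7, 'c': 3, 'd': 1, 'r': 5}
d['w'] = d['k']+3 = 6 → {'k': 3, 's': 7, 'c': 3, 'd': 1, 'r': 5, 'w': 6}
d['c'] = 3+3 = 6 → {'k': 3, 's': 7, 'c': 6, 'd': 1, 'r': 5, 'w': 6}
d['v'] = d['w']+5 = 11 → {'k': 3, 's': 7, 'c': 6, 'd': 1, 'r': 5, 'w': 6, 'v': 11}
d['k'] = 3+4 = 7 → {'k': 7, 's': 7, 'c': 6, 'd': 1, 'r': 5, 'w': 6, 'v': 11}
sum of values = 43

43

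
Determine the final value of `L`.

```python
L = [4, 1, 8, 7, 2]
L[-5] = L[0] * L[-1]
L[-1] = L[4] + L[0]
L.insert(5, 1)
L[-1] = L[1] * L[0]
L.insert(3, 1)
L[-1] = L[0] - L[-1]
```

[8, 1, 8, 1, 7, 10, 0]

L[-5] = L[0]*L[-1] = 4*2 = 8 → [8, 1, 8, 7, 2]
L[-1] = L[4]+L[0] = 2+8 = 10 → [8, 1, 8, 7, 10]
insert 1 at 5 → [8, 1, 8, 7, 10, 1]
L[-1] = L[1]*L[0] = 1*8 = 8 → [8, 1, 8, 7, 10, 8]
insert 1 at 3 → [8, 1, 8, 1, 7, 10, 8]
L[-1] = L[0]-L[-1] = 8-8 = 0 → [8, 1, 8, 1, 7, 10, 0]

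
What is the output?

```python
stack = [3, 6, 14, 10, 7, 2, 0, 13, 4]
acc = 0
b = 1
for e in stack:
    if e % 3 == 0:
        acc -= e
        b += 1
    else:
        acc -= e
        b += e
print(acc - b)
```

e=3: %3==0, acc = 0-3 = -3; b=2
e=6: %3==0, acc = (-3)-6 = -9; b=3
e=14: not %3==0, acc = (-9)-14 = -23; b=17
e=10: not %3==0, acc = (-23)-10 = -33; b=27
e=7: not %3==0, acc = (-33)-7 = -40; b=34
e=2: not %3==0, acc = (-40)-2 = -42; b=36
e=0: %3==0, acc = (-42)-0 = -42; b=37
e=13: not %3==0, acc = (-42)-13 = -55; b=50
e=4: not %3==0, acc = (-55)-4 = -59; b=54
acc-b = (-59)-54 = -113

-113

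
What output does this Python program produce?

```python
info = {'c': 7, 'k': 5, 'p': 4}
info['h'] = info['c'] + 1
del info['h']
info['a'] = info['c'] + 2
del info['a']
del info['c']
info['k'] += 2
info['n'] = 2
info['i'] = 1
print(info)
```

{'k': 7, 'p': 4, 'n': 2, 'i': 1}

info['h'] = info['c']+1 = 8 → {'c': 7, 'k': 5, 'p': 4, 'h': 8}
del 'h' → {'c': 7, 'k': 5, 'p': 4}
info['a'] = info['c']+2 = 9 → {'c': 7, 'k': 5, 'p': 4, 'a': 9}
del 'a' → {'c': 7, 'k': 5, 'p': 4}
del 'c' → {'k': 5, 'p': 4}
info['k'] = 5+2 = 7 → {'k': 7, 'p': 4}
info['n'] = 2 → {'k': 7, 'p': 4, 'n': 2}
info['i'] = 1 → {'k': 7, 'p': 4, 'n': 2, 'i': 1}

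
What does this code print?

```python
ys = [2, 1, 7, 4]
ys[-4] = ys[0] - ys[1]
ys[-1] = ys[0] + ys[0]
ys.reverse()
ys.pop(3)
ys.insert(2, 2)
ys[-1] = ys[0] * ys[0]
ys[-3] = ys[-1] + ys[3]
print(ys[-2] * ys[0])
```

4

ys[-4] = ys[0]-ys[1] = 2-1 = 1 → [1, 1, 7, 4]
ys[-1] = ys[0]+ys[0] = 1+1 = 2 → [1, 1, 7, 2]
reverse → [2, 7, 1, 1]
pop(3) removes 1 → [2, 7, 1]
insert 2 at 2 → [2, 7, 2, 1]
ys[-1] = ys[0]*ys[0] = 2*2 = 4 → [2, 7, 2, 4]
ys[-3] = ys[-1]+ys[3] = 4+4 = 8 → [2, 8, 2, 4]
ys[-2]*ys[0] = 2*2 = 4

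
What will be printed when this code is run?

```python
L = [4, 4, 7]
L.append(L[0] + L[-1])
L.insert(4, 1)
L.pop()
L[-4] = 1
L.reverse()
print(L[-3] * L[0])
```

77

append L[0]+L[-1] = 4+7 = 11 → [4, 4, 7, 11]
insert 1 at 4 → [4, 4, 7, 11, 1]
pop() removes 1 → [4, 4, 7, 11]
L[-4] = 1 → [1, 4, 7, 11]
reverse → [11, 7, 4, 1]
L[-3]*L[0] = 7*11 = 77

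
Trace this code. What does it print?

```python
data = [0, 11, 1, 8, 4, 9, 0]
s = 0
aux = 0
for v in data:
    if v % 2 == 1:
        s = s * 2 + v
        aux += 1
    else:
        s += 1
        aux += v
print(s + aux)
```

83

v=0: not odd, s = 0+1 = 1; aux=0
v=11: odd, s = 1*2+11 = 13; aux=1
v=1: odd, s = 13*2+1 = 27; aux=2
v=8: not odd, s = 27+1 = 28; aux=10
v=4: not odd, s = 28+1 = 29; aux=14
v=9: odd, s = 29*2+9 = 67; aux=15
v=0: not odd, s = 67+1 = 68; aux=15
s+aux = 68+15 = 83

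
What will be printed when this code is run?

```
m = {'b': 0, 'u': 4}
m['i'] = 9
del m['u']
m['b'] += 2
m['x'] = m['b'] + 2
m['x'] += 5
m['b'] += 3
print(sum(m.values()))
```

m['i'] = 9 → {'b': 0, 'u': 4, 'i': 9}
del 'u' → {'b': 0, 'i': 9}
m['b'] = 0+2 = 2 → {'b': 2, 'i': 9}
m['x'] = m['b']+2 = 4 → {'b': 2, 'i': 9, 'x': 4}
m['x'] = 4+5 = 9 → {'b': 2, 'i': 9, 'x': 9}
m['b'] = 2+3 = 5 → {'b': 5, 'i': 9, 'x': 9}
sum of values = 23

23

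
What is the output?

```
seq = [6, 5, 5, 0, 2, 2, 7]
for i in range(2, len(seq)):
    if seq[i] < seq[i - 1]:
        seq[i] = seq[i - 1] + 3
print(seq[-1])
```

i=2: 5>=5, unchanged → [6, 5, 5, 0, 2, 2, 7]
i=3: 0<5, seq[3] = 5+3 = 8 → [6, 5, 5, 8, 2, 2, 7]
i=4: 2<8, seq[4] = 8+3 = 11 → [6, 5, 5, 8, 11, 2, 7]
i=5: 2<11, seq[5] = 11+3 = 14 → [6, 5, 5, 8, 11, 14, 7]
i=6: 7<14, seq[6] = 14+3 = 17 → [6, 5, 5, 8, 11, 14, 17]

17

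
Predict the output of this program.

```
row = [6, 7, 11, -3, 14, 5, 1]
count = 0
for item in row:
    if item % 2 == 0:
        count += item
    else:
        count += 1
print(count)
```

25

item=6: even, count = 0+6 = 6
item=7: not even, count = 6+1 = 7
item=11: not even, count = 7+1 = 8
item=-3: not even, count = 8+1 = 9
item=14: even, count = 9+14 = 23
item=5: not even, count = 23+1 = 24
item=1: not even, count = 24+1 = 25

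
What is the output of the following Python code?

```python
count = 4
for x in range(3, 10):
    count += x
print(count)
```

x=3: count = 4+3 = 7
x=4: count = 7+4 = 11
x=5: count = 11+5 = 16
x=6: count = 16+6 = 22
x=7: count = 22+7 = 29
x=8: count = 29+8 = 37
x=9: count = 37+9 = 46

46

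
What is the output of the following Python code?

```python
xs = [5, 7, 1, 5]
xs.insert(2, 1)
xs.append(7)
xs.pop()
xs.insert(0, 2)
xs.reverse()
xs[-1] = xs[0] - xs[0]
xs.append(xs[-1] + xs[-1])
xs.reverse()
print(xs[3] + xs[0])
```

insert 1 at 2 → [5, 7, 1, 1, 5]
append 7 → [5, 7, 1, 1, 5, 7]
pop() removes 7 → [5, 7, 1, 1, 5]
insert 2 at 0 → [2, 5, 7, 1, 1, 5]
reverse → [5, 1, 1, 7, 5, 2]
xs[-1] = xs[0]-xs[0] = 5-5 = 0 → [5, 1, 1, 7, 5, 0]
append xs[-1]+xs[-1] = 0+0 = 0 → [5, 1, 1, 7, 5, 0, 0]
reverse → [0, 0, 5, 7, 1, 1, 5]
xs[3]+xs[0] = 7+0 = 7

7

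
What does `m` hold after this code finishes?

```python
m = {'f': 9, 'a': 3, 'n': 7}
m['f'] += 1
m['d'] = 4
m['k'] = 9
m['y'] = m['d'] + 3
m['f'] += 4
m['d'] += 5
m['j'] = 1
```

m['f'] = 9+1 = 10 → {'f': 10, 'a': 3, 'n': 7}
m['d'] = 4 → {'f': 10, 'a': 3, 'n': 7, 'd': 4}
m['k'] = 9 → {'f': 10, 'a': 3, 'n': 7, 'd': 4, 'k': 9}
m['y'] = m['d']+3 = 7 → {'f': 10, 'a': 3, 'n': 7, 'd': 4, 'k': 9, 'y': 7}
m['f'] = 10+4 = 14 → {'f': 14, 'a': 3, 'n': 7, 'd': 4, 'k': 9, 'y': 7}
m['d'] = 4+5 = 9 → {'f': 14, 'a': 3, 'n': 7, 'd': 9, 'k': 9, 'y': 7}
m['j'] = 1 → {'f': 14, 'a': 3, 'n': 7, 'd': 9, 'k': 9, 'y': 7, 'j': 1}

{'f': 14, 'a': 3, 'n': 7, 'd': 9, 'k': 9, 'y': 7, 'j': 1}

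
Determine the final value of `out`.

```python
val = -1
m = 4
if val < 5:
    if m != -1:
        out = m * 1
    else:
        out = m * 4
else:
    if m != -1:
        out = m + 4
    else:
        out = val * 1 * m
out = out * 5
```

val=-1, m=4
val < 5 is True; m != -1 is True
→ out = m * 1 = 4
out = 4*5 = 20

20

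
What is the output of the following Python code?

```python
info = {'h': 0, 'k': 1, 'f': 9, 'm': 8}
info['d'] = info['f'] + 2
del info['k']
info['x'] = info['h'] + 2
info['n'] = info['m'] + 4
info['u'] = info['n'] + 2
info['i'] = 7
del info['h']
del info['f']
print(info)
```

{'m': 8, 'd': 11, 'x': 2, 'n': 12, 'u': 14, 'i': 7}

info['d'] = info['f']+2 = 11 → {'h': 0, 'k': 1, 'f': 9, 'm': 8, 'd': 11}
del 'k' → {'h': 0, 'f': 9, 'm': 8, 'd': 11}
info['x'] = info['h']+2 = 2 → {'h': 0, 'f': 9, 'm': 8, 'd': 11, 'x': 2}
info['n'] = info['m']+4 = 12 → {'h': 0, 'f': 9, 'm': 8, 'd': 11, 'x': 2, 'n': 12}
info['u'] = info['n']+2 = 14 → {'h': 0, 'f': 9, 'm': 8, 'd': 11, 'x': 2, 'n': 12, 'u': 14}
info['i'] = 7 → {'h': 0, 'f': 9, 'm': 8, 'd': 11, 'x': 2, 'n': 12, 'u': 14, 'i': 7}
del 'h' → {'f': 9, 'm': 8, 'd': 11, 'x': 2, 'n': 12, 'u': 14, 'i': 7}
del 'f' → {'m': 8, 'd': 11, 'x': 2, 'n': 12, 'u': 14, 'i': 7}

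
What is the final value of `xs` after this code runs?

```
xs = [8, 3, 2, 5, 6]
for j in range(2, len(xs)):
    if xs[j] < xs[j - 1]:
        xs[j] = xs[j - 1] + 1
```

[8, 3, 4, 5, 6]

j=2: 2<3, xs[2] = 3+1 = 4 → [8, 3, 4, 5, 6]
j=3: 5>=4, unchanged → [8, 3, 4, 5, 6]
j=4: 6>=5, unchanged → [8, 3, 4, 5, 6]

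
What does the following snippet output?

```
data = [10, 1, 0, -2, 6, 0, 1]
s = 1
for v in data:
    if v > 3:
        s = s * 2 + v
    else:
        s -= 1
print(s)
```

22

v=10: >3, s = 1*2+10 = 12
v=1: not >3, s = 12-1 = 11
v=0: not >3, s = 11-1 = 10
v=-2: not >3, s = 10-1 = 9
v=6: >3, s = 9*2+6 = 24
v=0: not >3, s = 24-1 = 23
v=1: not >3, s = 23-1 = 22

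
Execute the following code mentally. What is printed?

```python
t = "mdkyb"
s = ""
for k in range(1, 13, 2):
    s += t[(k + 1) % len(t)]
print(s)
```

k=1: add t[2]='k' → 'k'
k=3: add t[4]='b' → 'kb'
k=5: add t[1]='d' → 'kbd'
k=7: add t[3]='y' → 'kbdy'
k=9: add t[0]='m' → 'kbdym'
k=11: add t[2]='k' → 'kbdymk'

kbdymk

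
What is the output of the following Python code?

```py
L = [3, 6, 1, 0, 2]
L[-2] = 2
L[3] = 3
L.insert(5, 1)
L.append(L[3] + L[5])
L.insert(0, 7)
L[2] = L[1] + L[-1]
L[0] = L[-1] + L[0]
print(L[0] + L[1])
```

14

L[-2] = 2 → [3, 6, 1, 2, 2]
L[3] = 3 → [3, 6, 1, 3, 2]
insert 1 at 5 → [3, 6, 1, 3, 2, 1]
append L[3]+L[5] = 3+1 = 4 → [3, 6, 1, 3, 2, 1, 4]
insert 7 at 0 → [7, 3, 6, 1, 3, 2, 1, 4]
L[2] = L[1]+L[-1] = 3+4 = 7 → [7, 3, 7, 1, 3, 2, 1, 4]
L[0] = L[-1]+L[0] = 4+7 = 11 → [11, 3, 7, 1, 3, 2, 1, 4]
L[0]+L[1] = 11+3 = 14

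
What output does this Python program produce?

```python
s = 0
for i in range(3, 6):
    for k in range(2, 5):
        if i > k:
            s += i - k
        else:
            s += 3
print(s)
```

i=3,k=2: 3>2, s = 0+1 = 1
i=3,k=3: not 3>3, s = 1+3 = 4
i=3,k=4: not 3>4, s = 4+3 = 7
i=4,k=2: 4>2, s = 7+2 = 9
i=4,k=3: 4>3, s = 9+1 = 10
i=4,k=4: not 4>4, s = 10+3 = 13
i=5,k=2: 5>2, s = 13+3 = 16
i=5,k=3: 5>3, s = 16+2 = 18
i=5,k=4: 5>4, s = 18+1 = 19

19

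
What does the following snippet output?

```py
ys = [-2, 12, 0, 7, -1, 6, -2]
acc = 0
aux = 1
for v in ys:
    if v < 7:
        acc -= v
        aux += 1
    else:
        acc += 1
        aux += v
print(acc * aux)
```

v=-2: <7, acc = 0-(-2) = 2; aux=2
v=12: not <7, acc = 2+1 = 3; aux=14
v=0: <7, acc = 3-0 = 3; aux=15
v=7: not <7, acc = 3+1 = 4; aux=22
v=-1: <7, acc = 4-(-1) = 5; aux=23
v=6: <7, acc = 5-6 = -1; aux=24
v=-2: <7, acc = (-1)-(-2) = 1; aux=25
acc*aux = 1*25 = 25

25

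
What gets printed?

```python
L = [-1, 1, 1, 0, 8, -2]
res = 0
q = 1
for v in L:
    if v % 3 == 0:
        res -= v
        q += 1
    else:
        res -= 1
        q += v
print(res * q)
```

v=-1: not %3==0, res = 0-1 = -1; q=0
v=1: not %3==0, res = (-1)-1 = -2; q=1
v=1: not %3==0, res = (-2)-1 = -3; q=2
v=0: %3==0, res = (-3)-0 = -3; q=3
v=8: not %3==0, res = (-3)-1 = -4; q=11
v=-2: not %3==0, res = (-4)-1 = -5; q=9
res*q = (-5)*9 = -45

-45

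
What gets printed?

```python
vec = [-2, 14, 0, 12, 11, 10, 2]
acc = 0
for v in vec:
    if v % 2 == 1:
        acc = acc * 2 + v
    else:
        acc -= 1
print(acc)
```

v=-2: not odd, acc = 0-1 = -1
v=14: not odd, acc = (-1)-1 = -2
v=0: not odd, acc = (-2)-1 = -3
v=12: not odd, acc = (-3)-1 = -4
v=11: odd, acc = (-4)*2+11 = 3
v=10: not odd, acc = 3-1 = 2
v=2: not odd, acc = 2-1 = 1

1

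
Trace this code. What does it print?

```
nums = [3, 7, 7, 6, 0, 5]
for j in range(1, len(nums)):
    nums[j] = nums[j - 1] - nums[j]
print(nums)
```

[3, -4, -11, -17, -17, -22]

j=1: nums[1] = 3-7 = -4 → [3, -4, 7, 6, 0, 5]
j=2: nums[2] = (-4)-7 = -11 → [3, -4, -11, 6, 0, 5]
j=3: nums[3] = (-11)-6 = -17 → [3, -4, -11, -17, 0, 5]
j=4: nums[4] = (-17)-0 = -17 → [3, -4, -11, -17, -17, 5]
j=5: nums[5] = (-17)-5 = -22 → [3, -4, -11, -17, -17, -22]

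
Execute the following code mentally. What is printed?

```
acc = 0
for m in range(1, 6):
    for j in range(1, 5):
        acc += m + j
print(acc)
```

m=1,j=1: acc = 0+2 = 2
m=1,j=2: acc = 2+3 = 5
m=1,j=3: acc = 5+4 = 9
m=1,j=4: acc = 9+5 = 14
m=2,j=1: acc = 14+3 = 17
m=2,j=2: acc = 17+4 = 21
m=2,j=3: acc = 21+5 = 26
m=2,j=4: acc = 26+6 = 32
m=3,j=1: acc = 32+4 = 36
m=3,j=2: acc = 36+5 = 41
m=3,j=3: acc = 41+6 = 47
m=3,j=4: acc = 47+7 = 54
m=4,j=1: acc = 54+5 = 59
m=4,j=2: acc = 59+6 = 65
m=4,j=3: acc = 65+7 = 72
m=4,j=4: acc = 72+8 = 80
m=5,j=1: acc = 80+6 = 86
m=5,j=2: acc = 86+7 = 93
m=5,j=3: acc = 93+8 = 101
m=5,j=4: acc = 101+9 = 110

110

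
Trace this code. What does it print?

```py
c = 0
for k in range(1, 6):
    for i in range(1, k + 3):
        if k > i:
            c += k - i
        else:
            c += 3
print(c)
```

k=1,i=1: not 1>1, c = 0+3 = 3
k=1,i=2: not 1>2, c = 3+3 = 6
k=1,i=3: not 1>3, c = 6+3 = 9
k=2,i=1: 2>1, c = 9+1 = 10
k=2,i=2: not 2>2, c = 10+3 = 13
k=2,i=3: not 2>3, c = 13+3 = 16
k=2,i=4: not 2>4, c = 16+3 = 19
k=3,i=1: 3>1, c = 19+2 = 21
k=3,i=2: 3>2, c = 21+1 = 22
k=3,i=3: not 3>3, c = 22+3 = 25
k=3,i=4: not 3>4, c = 25+3 = 28
k=3,i=5: not 3>5, c = 28+3 = 31
k=4,i=1: 4>1, c = 31+3 = 34
k=4,i=2: 4>2, c = 34+2 = 36
k=4,i=3: 4>3, c = 36+1 = 37
k=4,i=4: not 4>4, c = 37+3 = 40
k=4,i=5: not 4>5, c = 40+3 = 43
k=4,i=6: not 4>6, c = 43+3 = 46
k=5,i=1: 5>1, c = 46+4 = 50
k=5,i=2: 5>2, c = 50+3 = 53
k=5,i=3: 5>3, c = 53+2 = 55
k=5,i=4: 5>4, c = 55+1 = 56
k=5,i=5: not 5>5, c = 56+3 = 59
k=5,i=6: not 5>6, c = 59+3 = 62
k=5,i=7: not 5>7, c = 62+3 = 65

65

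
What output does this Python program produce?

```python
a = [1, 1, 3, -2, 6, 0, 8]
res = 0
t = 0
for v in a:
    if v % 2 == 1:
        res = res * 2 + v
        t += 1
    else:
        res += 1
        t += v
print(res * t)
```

v=1: odd, res = 0*2+1 = 1; t=1
v=1: odd, res = 1*2+1 = 3; t=2
v=3: odd, res = 3*2+3 = 9; t=3
v=-2: not odd, res = 9+1 = 10; t=1
v=6: not odd, res = 10+1 = 11; t=7
v=0: not odd, res = 11+1 = 12; t=7
v=8: not odd, res = 12+1 = 13; t=15
res*t = 13*15 = 195

195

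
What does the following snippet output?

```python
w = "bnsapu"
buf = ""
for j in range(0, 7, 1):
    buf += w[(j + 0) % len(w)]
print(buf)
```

j=0: add w[0]='b' → 'b'
j=1: add w[1]='n' → 'bn'
j=2: add w[2]='s' → 'bns'
j=3: add w[3]='a' → 'bnsa'
j=4: add w[4]='p' → 'bnsap'
j=5: add w[5]='u' → 'bnsapu'
j=6: add w[0]='b' → 'bnsapub'

bnsapub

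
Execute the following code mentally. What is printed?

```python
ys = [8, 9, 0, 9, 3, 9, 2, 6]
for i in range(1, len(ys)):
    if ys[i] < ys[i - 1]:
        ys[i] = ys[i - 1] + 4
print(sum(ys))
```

155

i=1: 9>=8, unchanged → [8, 9, 0, 9, 3, 9, 2, 6]
i=2: 0<9, ys[2] = 9+4 = 13 → [8, 9, 13, 9, 3, 9, 2, 6]
i=3: 9<13, ys[3] = 13+4 = 17 → [8, 9, 13, 17, 3, 9, 2, 6]
i=4: 3<17, ys[4] = 17+4 = 21 → [8, 9, 13, 17, 21, 9, 2, 6]
i=5: 9<21, ys[5] = 21+4 = 25 → [8, 9, 13, 17, 21, 25, 2, 6]
i=6: 2<25, ys[6] = 25+4 = 29 → [8, 9, 13, 17, 21, 25, 29, 6]
i=7: 6<29, ys[7] = 29+4 = 33 → [8, 9, 13, 17, 21, 25, 29, 33]
sum = 155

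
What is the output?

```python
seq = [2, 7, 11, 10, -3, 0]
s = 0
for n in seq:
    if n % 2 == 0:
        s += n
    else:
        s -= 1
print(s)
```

n=2: even, s = 0+2 = 2
n=7: not even, s = 2-1 = 1
n=11: not even, s = 1-1 = 0
n=10: even, s = 0+10 = 10
n=-3: not even, s = 10-1 = 9
n=0: even, s = 9+0 = 9

9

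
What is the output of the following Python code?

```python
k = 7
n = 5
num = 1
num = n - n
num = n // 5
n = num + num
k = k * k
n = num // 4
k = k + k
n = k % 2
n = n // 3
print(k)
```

num = 5-5 = 0
num = 5//5 = 1
n = 1+1 = 2
k = 7*7 = 49
n = 1//4 = 0
k = 49+49 = 98
n = 98%2 = 0
n = 0//3 = 0

98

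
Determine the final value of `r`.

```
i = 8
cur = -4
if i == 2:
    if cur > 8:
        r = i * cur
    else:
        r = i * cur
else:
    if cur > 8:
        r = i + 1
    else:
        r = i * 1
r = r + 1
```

9

i=8, cur=-4
i == 2 is False; cur > 8 is False
→ r = i * 1 = 8
r = 8+1 = 9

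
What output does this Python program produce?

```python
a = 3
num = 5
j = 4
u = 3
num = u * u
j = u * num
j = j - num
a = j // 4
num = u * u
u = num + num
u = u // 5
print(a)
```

4

num = 3*3 = 9
j = 3*9 = 27
j = 27-9 = 18
a = 18//4 = 4
num = 3*3 = 9
u = 9+9 = 18
u = 18//5 = 3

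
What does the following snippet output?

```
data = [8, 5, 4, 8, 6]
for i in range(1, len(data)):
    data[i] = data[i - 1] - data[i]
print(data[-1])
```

-15

i=1: data[1] = 8-5 = 3 → [8, 3, 4, 8, 6]
i=2: data[2] = 3-4 = -1 → [8, 3, -1, 8, 6]
i=3: data[3] = (-1)-8 = -9 → [8, 3, -1, -9, 6]
i=4: data[4] = (-9)-6 = -15 → [8, 3, -1, -9, -15]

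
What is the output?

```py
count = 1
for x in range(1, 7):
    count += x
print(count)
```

22

x=1: count = 1+1 = 2
x=2: count = 2+2 = 4
x=3: count = 4+3 = 7
x=4: count = 7+4 = 11
x=5: count = 11+5 = 16
x=6: count = 16+6 = 22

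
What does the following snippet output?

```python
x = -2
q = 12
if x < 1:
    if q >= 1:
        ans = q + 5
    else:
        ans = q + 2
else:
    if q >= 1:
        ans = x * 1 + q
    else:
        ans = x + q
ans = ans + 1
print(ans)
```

x=-2, q=12
x < 1 is True; q >= 1 is True
→ ans = q + 5 = 17
ans = 17+1 = 18

18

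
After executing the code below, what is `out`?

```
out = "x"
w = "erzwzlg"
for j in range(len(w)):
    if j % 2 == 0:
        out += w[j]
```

'xezzg'

j=0: add 'e' → 'xe'
j=1: skip
j=2: add 'z' → 'xez'
j=3: skip
j=4: add 'z' → 'xezz'
j=5: skip
j=6: add 'g' → 'xezzg'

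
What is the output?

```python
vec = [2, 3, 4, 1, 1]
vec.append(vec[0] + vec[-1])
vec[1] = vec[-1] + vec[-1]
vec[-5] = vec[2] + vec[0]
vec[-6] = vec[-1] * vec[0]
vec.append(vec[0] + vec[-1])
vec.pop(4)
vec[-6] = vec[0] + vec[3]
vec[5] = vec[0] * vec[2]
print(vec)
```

append vec[0]+vec[-1] = 2+1 = 3 → [2, 3, 4, 1, 1, 3]
vec[1] = vec[-1]+vec[-1] = 3+3 = 6 → [2, 6, 4, 1, 1, 3]
vec[-5] = vec[2]+vec[0] = 4+2 = 6 → [2, 6, 4, 1, 1, 3]
vec[-6] = vec[-1]*vec[0] = 3*2 = 6 → [6, 6, 4, 1, 1, 3]
append vec[0]+vec[-1] = 6+3 = 9 → [6, 6, 4, 1, 1, 3, 9]
pop(4) removes 1 → [6, 6, 4, 1, 3, 9]
vec[-6] = vec[0]+vec[3] = 6+1 = 7 → [7, 6, 4, 1, 3, 9]
vec[5] = vec[0]*vec[2] = 7*4 = 28 → [7, 6, 4, 1, 3, 28]

[7, 6, 4, 1, 3, 28]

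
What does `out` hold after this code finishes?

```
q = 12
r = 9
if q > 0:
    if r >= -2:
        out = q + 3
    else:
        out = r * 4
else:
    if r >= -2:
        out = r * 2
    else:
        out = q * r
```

q=12, r=9
q > 0 is True; r >= -2 is True
→ out = q + 3 = 15

15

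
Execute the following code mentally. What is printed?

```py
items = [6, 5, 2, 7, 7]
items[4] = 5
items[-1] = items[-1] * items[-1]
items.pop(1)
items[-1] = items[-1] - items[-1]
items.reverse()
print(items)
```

[0, 7, 2, 6]

items[4] = 5 → [6, 5, 2, 7, 5]
items[-1] = items[-1]*items[-1] = 5*5 = 25 → [6, 5, 2, 7, 25]
pop(1) removes 5 → [6, 2, 7, 25]
items[-1] = items[-1]-items[-1] = 25-25 = 0 → [6, 2, 7, 0]
reverse → [0, 7, 2, 6]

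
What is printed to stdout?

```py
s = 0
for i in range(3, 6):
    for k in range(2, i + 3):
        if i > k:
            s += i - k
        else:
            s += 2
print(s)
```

28

i=3,k=2: 3>2, s = 0+1 = 1
i=3,k=3: not 3>3, s = 1+2 = 3
i=3,k=4: not 3>4, s = 3+2 = 5
i=3,k=5: not 3>5, s = 5+2 = 7
i=4,k=2: 4>2, s = 7+2 = 9
i=4,k=3: 4>3, s = 9+1 = 10
i=4,k=4: not 4>4, s = 10+2 = 12
i=4,k=5: not 4>5, s = 12+2 = 14
i=4,k=6: not 4>6, s = 14+2 = 16
i=5,k=2: 5>2, s = 16+3 = 19
i=5,k=3: 5>3, s = 19+2 = 21
i=5,k=4: 5>4, s = 21+1 = 22
i=5,k=5: not 5>5, s = 22+2 = 24
i=5,k=6: not 5>6, s = 24+2 = 26
i=5,k=7: not 5>7, s = 26+2 = 28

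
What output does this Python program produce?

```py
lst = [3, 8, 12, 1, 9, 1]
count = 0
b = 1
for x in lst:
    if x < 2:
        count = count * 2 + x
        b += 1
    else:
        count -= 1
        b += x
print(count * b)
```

x=3: not <2, count = 0-1 = -1; b=4
x=8: not <2, count = (-1)-1 = -2; b=12
x=12: not <2, count = (-2)-1 = -3; b=24
x=1: <2, count = (-3)*2+1 = -5; b=25
x=9: not <2, count = (-5)-1 = -6; b=34
x=1: <2, count = (-6)*2+1 = -11; b=35
count*b = (-11)*35 = -385

-385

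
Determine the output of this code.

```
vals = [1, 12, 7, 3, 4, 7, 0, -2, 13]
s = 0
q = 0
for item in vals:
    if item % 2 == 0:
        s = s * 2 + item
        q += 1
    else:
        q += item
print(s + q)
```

145

item=1: not even; q=1
item=12: even, s = 0*2+12 = 12; q=2
item=7: not even; q=9
item=3: not even; q=12
item=4: even, s = 12*2+4 = 28; q=13
item=7: not even; q=20
item=0: even, s = 28*2+0 = 56; q=21
item=-2: even, s = 56*2+(-2) = 110; q=22
item=13: not even; q=35
s+q = 110+35 = 145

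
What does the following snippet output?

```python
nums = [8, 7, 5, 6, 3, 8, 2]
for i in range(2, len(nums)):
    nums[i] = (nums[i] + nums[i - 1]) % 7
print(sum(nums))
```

i=2: nums[2] = (5+7)%7 = 5 → [8, 7, 5, 6, 3, 8, 2]
i=3: nums[3] = (6+5)%7 = 4 → [8, 7, 5, 4, 3, 8, 2]
i=4: nums[4] = (3+4)%7 = 0 → [8, 7, 5, 4, 0, 8, 2]
i=5: nums[5] = (8+0)%7 = 1 → [8, 7, 5, 4, 0, 1, 2]
i=6: nums[6] = (2+1)%7 = 3 → [8, 7, 5, 4, 0, 1, 3]
sum = 28

28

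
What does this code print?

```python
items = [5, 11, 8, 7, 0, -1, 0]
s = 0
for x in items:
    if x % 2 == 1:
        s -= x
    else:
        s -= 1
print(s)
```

x=5: odd, s = 0-5 = -5
x=11: odd, s = (-5)-11 = -16
x=8: not odd, s = (-16)-1 = -17
x=7: odd, s = (-17)-7 = -24
x=0: not odd, s = (-24)-1 = -25
x=-1: odd, s = (-25)-(-1) = -24
x=0: not odd, s = (-24)-1 = -25

-25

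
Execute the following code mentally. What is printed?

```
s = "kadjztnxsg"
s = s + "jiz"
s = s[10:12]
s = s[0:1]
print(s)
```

j

+ 'jiz' → 'kadjztnxsgjiz'
slice [10:12] → 'ji'
slice [0:1] → 'j'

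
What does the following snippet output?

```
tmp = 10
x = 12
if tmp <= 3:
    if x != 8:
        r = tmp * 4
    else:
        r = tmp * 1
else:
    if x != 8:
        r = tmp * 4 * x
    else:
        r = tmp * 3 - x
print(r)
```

tmp=10, x=12
tmp <= 3 is False; x != 8 is True
→ r = tmp * 4 * x = 480

480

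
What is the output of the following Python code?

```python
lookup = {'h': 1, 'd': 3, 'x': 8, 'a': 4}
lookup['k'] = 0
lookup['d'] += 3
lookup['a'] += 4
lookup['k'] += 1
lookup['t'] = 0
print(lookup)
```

{'h': 1, 'd': 6, 'x': 8, 'a': 8, 'k': 1, 't': 0}

lookup['k'] = 0 → {'h': 1, 'd': 3, 'x': 8, 'a': 4, 'k': 0}
lookup['d'] = 3+3 = 6 → {'h': 1, 'd': 6, 'x': 8, 'a': 4, 'k': 0}
lookup['a'] = 4+4 = 8 → {'h': 1, 'd': 6, 'x': 8, 'a': 8, 'k': 0}
lookup['k'] = 0+1 = 1 → {'h': 1, 'd': 6, 'x': 8, 'a': 8, 'k': 1}
lookup['t'] = 0 → {'h': 1, 'd': 6, 'x': 8, 'a': 8, 'k': 1, 't': 0}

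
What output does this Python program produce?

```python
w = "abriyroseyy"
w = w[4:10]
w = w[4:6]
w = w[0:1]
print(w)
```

slice [4:10] → 'yrosey'
slice [4:6] → 'ey'
slice [0:1] → 'e'

e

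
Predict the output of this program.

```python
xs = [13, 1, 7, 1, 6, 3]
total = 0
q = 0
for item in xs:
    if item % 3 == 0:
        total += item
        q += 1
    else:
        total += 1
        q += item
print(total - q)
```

item=13: not %3==0, total = 0+1 = 1; q=13
item=1: not %3==0, total = 1+1 = 2; q=14
item=7: not %3==0, total = 2+1 = 3; q=21
item=1: not %3==0, total = 3+1 = 4; q=22
item=6: %3==0, total = 4+6 = 10; q=23
item=3: %3==0, total = 10+3 = 13; q=24
total-q = 13-24 = -11

-11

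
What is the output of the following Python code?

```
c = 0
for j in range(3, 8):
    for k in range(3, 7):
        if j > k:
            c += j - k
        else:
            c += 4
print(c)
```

j=3,k=3: not 3>3, c = 0+4 = 4
j=3,k=4: not 3>4, c = 4+4 = 8
j=3,k=5: not 3>5, c = 8+4 = 12
j=3,k=6: not 3>6, c = 12+4 = 16
j=4,k=3: 4>3, c = 16+1 = 17
j=4,k=4: not 4>4, c = 17+4 = 21
j=4,k=5: not 4>5, c = 21+4 = 25
j=4,k=6: not 4>6, c = 25+4 = 29
j=5,k=3: 5>3, c = 29+2 = 31
j=5,k=4: 5>4, c = 31+1 = 32
j=5,k=5: not 5>5, c = 32+4 = 36
j=5,k=6: not 5>6, c = 36+4 = 40
j=6,k=3: 6>3, c = 40+3 = 43
j=6,k=4: 6>4, c = 43+2 = 45
j=6,k=5: 6>5, c = 45+1 = 46
j=6,k=6: not 6>6, c = 46+4 = 50
j=7,k=3: 7>3, c = 50+4 = 54
j=7,k=4: 7>4, c = 54+3 = 57
j=7,k=5: 7>5, c = 57+2 = 59
j=7,k=6: 7>6, c = 59+1 = 60

60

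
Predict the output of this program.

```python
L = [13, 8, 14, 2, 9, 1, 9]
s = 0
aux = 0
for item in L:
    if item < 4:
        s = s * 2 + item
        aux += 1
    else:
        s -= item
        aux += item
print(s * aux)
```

-8910

item=13: not <4, s = 0-13 = -13; aux=13
item=8: not <4, s = (-13)-8 = -21; aux=21
item=14: not <4, s = (-21)-14 = -35; aux=35
item=2: <4, s = (-35)*2+2 = -68; aux=36
item=9: not <4, s = (-68)-9 = -77; aux=45
item=1: <4, s = (-77)*2+1 = -153; aux=46
item=9: not <4, s = (-153)-9 = -162; aux=55
s*aux = (-162)*55 = -8910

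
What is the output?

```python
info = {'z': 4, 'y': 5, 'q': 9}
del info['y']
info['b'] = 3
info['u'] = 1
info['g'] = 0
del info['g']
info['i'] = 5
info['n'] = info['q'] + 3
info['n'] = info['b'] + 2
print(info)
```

del 'y' → {'z': 4, 'q': 9}
info['b'] = 3 → {'z': 4, 'q': 9, 'b': 3}
info['u'] = 1 → {'z': 4, 'q': 9, 'b': 3, 'u': 1}
info['g'] = 0 → {'z': 4, 'q': 9, 'b': 3, 'u': 1, 'g': 0}
del 'g' → {'z': 4, 'q': 9, 'b': 3, 'u': 1}
info['i'] = 5 → {'z': 4, 'q': 9, 'b': 3, 'u': 1, 'i': 5}
info['n'] = info['q']+3 = 12 → {'z': 4, 'q': 9, 'b': 3, 'u': 1, 'i': 5, 'n': 12}
info['n'] = info['b']+2 = 5 → {'z': 4, 'q': 9, 'b': 3, 'u': 1, 'i': 5, 'n': 5}

{'z': 4, 'q': 9, 'b': 3, 'u': 1, 'i': 5, 'n': 5}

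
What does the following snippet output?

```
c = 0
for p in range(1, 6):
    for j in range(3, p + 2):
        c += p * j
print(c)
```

165

p=2,j=3: c = 0+6 = 6
p=3,j=3: c = 6+9 = 15
p=3,j=4: c = 15+12 = 27
p=4,j=3: c = 27+12 = 39
p=4,j=4: c = 39+16 = 55
p=4,j=5: c = 55+20 = 75
p=5,j=3: c = 75+15 = 90
p=5,j=4: c = 90+20 = 110
p=5,j=5: c = 110+25 = 135
p=5,j=6: c = 135+30 = 165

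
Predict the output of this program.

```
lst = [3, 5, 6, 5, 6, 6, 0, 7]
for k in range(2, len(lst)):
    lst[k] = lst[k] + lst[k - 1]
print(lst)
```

k=2: lst[2] = 6+5 = 11 → [3, 5, 11, 5, 6, 6, 0, 7]
k=3: lst[3] = 5+11 = 16 → [3, 5, 11, 16, 6, 6, 0, 7]
k=4: lst[4] = 6+16 = 22 → [3, 5, 11, 16, 22, 6, 0, 7]
k=5: lst[5] = 6+22 = 28 → [3, 5, 11, 16, 22, 28, 0, 7]
k=6: lst[6] = 0+28 = 28 → [3, 5, 11, 16, 22, 28, 28, 7]
k=7: lst[7] = 7+28 = 35 → [3, 5, 11, 16, 22, 28, 28, 35]

[3, 5, 11, 16, 22, 28, 28, 35]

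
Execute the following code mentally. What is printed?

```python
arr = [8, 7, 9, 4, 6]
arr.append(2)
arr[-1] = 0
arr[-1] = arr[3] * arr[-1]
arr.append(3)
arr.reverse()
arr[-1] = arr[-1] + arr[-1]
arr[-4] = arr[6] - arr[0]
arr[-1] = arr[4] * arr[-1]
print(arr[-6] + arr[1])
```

append 2 → [8, 7, 9, 4, 6, 2]
arr[-1] = 0 → [8, 7, 9, 4, 6, 0]
arr[-1] = arr[3]*arr[-1] = 4*0 = 0 → [8, 7, 9, 4, 6, 0]
append 3 → [8, 7, 9, 4, 6, 0, 3]
reverse → [3, 0, 6, 4, 9, 7, 8]
arr[-1] = arr[-1]+arr[-1] = 8+8 = 16 → [3, 0, 6, 4, 9, 7, 16]
arr[-4] = arr[6]-arr[0] = 16-3 = 13 → [3, 0, 6, 13, 9, 7, 16]
arr[-1] = arr[4]*arr[-1] = 9*16 = 144 → [3, 0, 6, 13, 9, 7, 144]
arr[-6]+arr[1] = 0+0 = 0

0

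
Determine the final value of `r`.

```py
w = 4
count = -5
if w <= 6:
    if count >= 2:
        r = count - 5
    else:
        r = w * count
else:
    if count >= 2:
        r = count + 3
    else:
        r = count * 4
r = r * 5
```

w=4, count=-5
w <= 6 is True; count >= 2 is False
→ r = w * count = -20
r = (-20)*5 = -100

-100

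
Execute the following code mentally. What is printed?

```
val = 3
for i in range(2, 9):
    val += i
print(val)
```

38

i=2: val = 3+2 = 5
i=3: val = 5+3 = 8
i=4: val = 8+4 = 12
i=5: val = 12+5 = 17
i=6: val = 17+6 = 23
i=7: val = 23+7 = 30
i=8: val = 30+8 = 38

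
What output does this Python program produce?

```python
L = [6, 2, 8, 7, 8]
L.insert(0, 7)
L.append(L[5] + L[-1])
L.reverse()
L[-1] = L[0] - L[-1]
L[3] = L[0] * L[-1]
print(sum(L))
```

192

insert 7 at 0 → [7, 6, 2, 8, 7, 8]
append L[5]+L[-1] = 8+8 = 16 → [7, 6, 2, 8, 7, 8, 16]
reverse → [16, 8, 7, 8, 2, 6, 7]
L[-1] = L[0]-L[-1] = 16-7 = 9 → [16, 8, 7, 8, 2, 6, 9]
L[3] = L[0]*L[-1] = 16*9 = 144 → [16, 8, 7, 144, 2, 6, 9]
sum = 192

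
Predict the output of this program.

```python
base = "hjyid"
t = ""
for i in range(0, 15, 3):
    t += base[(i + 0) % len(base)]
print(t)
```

hijdy

i=0: add base[0]='h' → 'h'
i=3: add base[3]='i' → 'hi'
i=6: add base[1]='j' → 'hij'
i=9: add base[4]='d' → 'hijd'
i=12: add base[2]='y' → 'hijdy'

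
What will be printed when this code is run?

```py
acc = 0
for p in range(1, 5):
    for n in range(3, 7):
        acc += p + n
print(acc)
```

112

p=1,n=3: acc = 0+4 = 4
p=1,n=4: acc = 4+5 = 9
p=1,n=5: acc = 9+6 = 15
p=1,n=6: acc = 15+7 = 22
p=2,n=3: acc = 22+5 = 27
p=2,n=4: acc = 27+6 = 33
p=2,n=5: acc = 33+7 = 40
p=2,n=6: acc = 40+8 = 48
p=3,n=3: acc = 48+6 = 54
p=3,n=4: acc = 54+7 = 61
p=3,n=5: acc = 61+8 = 69
p=3,n=6: acc = 69+9 = 78
p=4,n=3: acc = 78+7 = 85
p=4,n=4: acc = 85+8 = 93
p=4,n=5: acc = 93+9 = 102
p=4,n=6: acc = 102+10 = 112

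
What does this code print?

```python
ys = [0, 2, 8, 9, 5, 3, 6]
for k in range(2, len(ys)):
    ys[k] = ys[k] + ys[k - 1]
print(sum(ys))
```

115

k=2: ys[2] = 8+2 = 10 → [0, 2, 10, 9, 5, 3, 6]
k=3: ys[3] = 9+10 = 19 → [0, 2, 10, 19, 5, 3, 6]
k=4: ys[4] = 5+19 = 24 → [0, 2, 10, 19, 24, 3, 6]
k=5: ys[5] = 3+24 = 27 → [0, 2, 10, 19, 24, 27, 6]
k=6: ys[6] = 6+27 = 33 → [0, 2, 10, 19, 24, 27, 33]
sum = 115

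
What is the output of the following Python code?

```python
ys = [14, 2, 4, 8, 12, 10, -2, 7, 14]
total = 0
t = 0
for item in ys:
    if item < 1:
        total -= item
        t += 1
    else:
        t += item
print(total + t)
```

74

item=14: not <1; t=14
item=2: not <1; t=16
item=4: not <1; t=20
item=8: not <1; t=28
item=12: not <1; t=40
item=10: not <1; t=50
item=-2: <1, total = 0-(-2) = 2; t=51
item=7: not <1; t=58
item=14: not <1; t=72
total+t = 2+72 = 74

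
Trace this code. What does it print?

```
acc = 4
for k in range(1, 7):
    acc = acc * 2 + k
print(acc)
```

k=1: acc = 4*2+1 = 9
k=2: acc = 9*2+2 = 20
k=3: acc = 20*2+3 = 43
k=4: acc = 43*2+4 = 90
k=5: acc = 90*2+5 = 185
k=6: acc = 185*2+6 = 376

376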